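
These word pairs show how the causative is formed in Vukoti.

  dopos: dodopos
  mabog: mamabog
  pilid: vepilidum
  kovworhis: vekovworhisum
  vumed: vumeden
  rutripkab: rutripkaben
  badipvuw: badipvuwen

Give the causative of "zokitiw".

vezokitiwum

dopos and kovworhis both end in -s yet inflect differently (dodopos, vekovworhisum), so the final letter is not what conditions the rule; the last vowel is.
"zokitiw" has last vowel 'i'. The stems whose last vowel is 'i' (pilid → vepilidum, kovworhis → vekovworhisum) add ve- … -um around the stem.
The other patterns: stems whose last vowel is 'o' repeat the first consonant+vowel as a prefix; stems whose last vowel is 'a', 'e' or 'u' add -en.
So zokitiw → vezokitiwum.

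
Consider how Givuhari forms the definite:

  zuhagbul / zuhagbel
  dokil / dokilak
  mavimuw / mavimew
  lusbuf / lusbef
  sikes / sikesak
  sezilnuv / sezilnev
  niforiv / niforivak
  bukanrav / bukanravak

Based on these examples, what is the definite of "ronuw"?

zuhagbul and dokil both end in -l yet inflect differently (zuhagbel, dokilak), so the final letter is not what conditions the rule; the last vowel is.
"ronuw" has last vowel 'u'. The stems whose last vowel is 'u' (lusbuf → lusbef, sezilnuv → sezilnev, zuhagbul → zuhagbel) change the last vowel to 'e'.
The other pattern: stems whose last vowel is 'a', 'e' or 'i' add -ak.
So ronuw → ronew.

ronew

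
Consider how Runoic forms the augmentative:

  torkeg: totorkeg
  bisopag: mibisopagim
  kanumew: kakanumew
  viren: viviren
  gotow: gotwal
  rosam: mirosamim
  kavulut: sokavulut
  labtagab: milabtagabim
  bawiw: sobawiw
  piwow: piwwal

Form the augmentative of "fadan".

piwow and kanumew both end in -w yet inflect differently (piwwal, kakanumew), so the final letter is not what conditions the rule; the last vowel is.
"fadan" has last vowel 'a'. The stems whose last vowel is 'a' (bisopag → mibisopagim, labtagab → milabtagabim, rosam → mirosamim) add mi- … -im around the stem.
The other patterns: stems whose last vowel is 'o' delete the last vowel and add -al; stems whose last vowel is 'e' repeat the first consonant+vowel as a prefix; stems whose last vowel is 'i' or 'u' add the prefix so-.
So fadan → mifadanim.

mifadanim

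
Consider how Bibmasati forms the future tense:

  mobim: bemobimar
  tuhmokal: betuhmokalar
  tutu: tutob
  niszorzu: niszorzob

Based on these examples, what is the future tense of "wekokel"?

"wekokel" ends in a consonant. The stems ending in a consonant (mobim → bemobimar, tuhmokal → betuhmokalar) add be- … -ar around the stem.
So wekokel → bewekokelar.

bewekokelar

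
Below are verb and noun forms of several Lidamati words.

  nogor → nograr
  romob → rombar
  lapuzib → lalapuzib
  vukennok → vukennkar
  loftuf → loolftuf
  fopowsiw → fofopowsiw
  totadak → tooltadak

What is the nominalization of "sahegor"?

romob and lapuzib both end in -b yet inflect differently (rombar, lalapuzib), so the final letter is not what conditions the rule; the last vowel is.
"sahegor" has last vowel 'o'. The stems whose last vowel is 'o' (nogor → nograr, romob → rombar, vukennok → vukennkar) delete the last vowel and add -ar.
So sahegor → sahegrar.

sahegrar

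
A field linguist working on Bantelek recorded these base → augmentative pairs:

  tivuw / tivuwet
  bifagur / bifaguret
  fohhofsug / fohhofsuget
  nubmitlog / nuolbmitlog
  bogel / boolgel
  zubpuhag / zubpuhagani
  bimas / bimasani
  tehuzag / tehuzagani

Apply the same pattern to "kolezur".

fohhofsug and nubmitlog both end in -g yet inflect differently (fohhofsuget, nuolbmitlog), so the final letter is not what conditions the rule; the last vowel is.
"kolezur" has last vowel 'u'. The stems whose last vowel is 'u' (tivuw → tivuwet, bifagur → bifaguret, fohhofsug → fohhofsuget) add -et.
The other patterns: stems whose last vowel is 'e' or 'o' insert -ol- after the first vowel; stems whose last vowel is 'a' add -ani.
So kolezur → kolezuret.

kolezuret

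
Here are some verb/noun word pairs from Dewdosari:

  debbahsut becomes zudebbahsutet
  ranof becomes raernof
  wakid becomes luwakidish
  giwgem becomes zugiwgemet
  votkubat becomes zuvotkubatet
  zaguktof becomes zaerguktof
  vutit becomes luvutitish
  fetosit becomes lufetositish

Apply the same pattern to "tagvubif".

lutagvubifish

"tagvubif" has last vowel 'i'. The stems whose last vowel is 'i' (fetosit → lufetositish, wakid → luwakidish, vutit → luvutitish) add lu- … -ish around the stem.
So tagvubif → lutagvubifish.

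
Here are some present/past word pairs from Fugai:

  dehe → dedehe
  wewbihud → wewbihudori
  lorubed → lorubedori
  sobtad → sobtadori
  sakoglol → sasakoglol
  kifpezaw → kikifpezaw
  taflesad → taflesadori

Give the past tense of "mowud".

lorubed and dehe both have last vowel 'e' yet inflect differently (lorubedori, dedehe), so the last vowel is not what conditions the rule; the final letter is.
"mowud" ends in -d. The stems ending in -d (wewbihud → wewbihudori, lorubed → lorubedori, taflesad → taflesadori) add -ori.
The other pattern: stems ending in -e, -l or -w repeat the first consonant+vowel as a prefix.
So mowud → mowudori.

mowudori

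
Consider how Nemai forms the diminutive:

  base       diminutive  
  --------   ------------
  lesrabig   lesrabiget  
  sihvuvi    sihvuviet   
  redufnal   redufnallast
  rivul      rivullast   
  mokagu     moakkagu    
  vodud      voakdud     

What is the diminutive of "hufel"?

hufellast

rivul and mokagu both have last vowel 'u' yet inflect differently (rivullast, moakkagu), so the last vowel is not what conditions the rule; the final letter is.
"hufel" ends in -l. The stems ending in -l (redufnal → redufnallast, rivul → rivullast) double the final consonant and add -ast.
So hufel → hufellast.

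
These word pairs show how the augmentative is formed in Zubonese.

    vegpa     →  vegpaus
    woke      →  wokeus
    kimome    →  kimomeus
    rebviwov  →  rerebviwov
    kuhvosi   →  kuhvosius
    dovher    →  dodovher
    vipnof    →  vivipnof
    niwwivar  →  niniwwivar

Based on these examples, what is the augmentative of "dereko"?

derekous

"dereko" ends in a vowel. The stems ending in a vowel (kimome → kimomeus, kuhvosi → kuhvosius, woke → wokeus) add -us.
So dereko → derekous.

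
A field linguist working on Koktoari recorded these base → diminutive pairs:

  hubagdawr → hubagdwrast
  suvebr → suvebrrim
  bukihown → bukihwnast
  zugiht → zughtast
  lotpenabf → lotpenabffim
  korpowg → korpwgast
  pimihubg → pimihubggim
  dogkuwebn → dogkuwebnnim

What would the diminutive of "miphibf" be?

suvebr and hubagdawr both end in -r yet inflect differently (suvebrrim, hubagdwrast), so the final letter is not what conditions the rule; the second-to-last letter is.
"miphibf" has second-to-last letter 'b'. The stems whose second-to-last letter is 'b' (suvebr → suvebrrim, dogkuwebn → dogkuwebnnim, pimihubg → pimihubggim) double the final consonant and add -im.
The other pattern: stems whose second-to-last letter is 'h' or 'w' delete the last vowel and add -ast.
So miphibf → miphibffim.

miphibffim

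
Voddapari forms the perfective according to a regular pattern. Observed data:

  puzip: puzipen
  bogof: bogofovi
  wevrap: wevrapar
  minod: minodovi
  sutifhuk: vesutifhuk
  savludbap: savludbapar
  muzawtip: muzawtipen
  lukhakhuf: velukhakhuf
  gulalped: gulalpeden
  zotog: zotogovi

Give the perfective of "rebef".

lukhakhuf and bogof both end in -f yet inflect differently (velukhakhuf, bogofovi), so the final letter is not what conditions the rule; the last vowel is.
"rebef" has last vowel 'e'. The one such stem in the data (gulalped → gulalpeden) adds -en, so the same rule applies.
The other patterns: stems whose last vowel is 'a' add -ar; stems whose last vowel is 'u' add the prefix ve-; stems whose last vowel is 'o' add -ovi.
So rebef → rebefen.

rebefen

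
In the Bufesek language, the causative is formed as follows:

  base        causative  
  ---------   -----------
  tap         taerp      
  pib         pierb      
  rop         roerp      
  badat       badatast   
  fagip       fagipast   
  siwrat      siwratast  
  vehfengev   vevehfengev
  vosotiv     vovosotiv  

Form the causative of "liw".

tap and fagip both end in -p yet inflect differently (taerp, fagipast), so the final letter is not what conditions the rule; the number of vowels is.
"liw" has 1 vowel. The stems with 1 vowel (tap → taerp, pib → pierb, rop → roerp) insert -er- after the first vowel.
The other patterns: stems with 2 vowels add -ast; stems with 3 vowels repeat the first consonant+vowel as a prefix.
So liw → lierw.

lierw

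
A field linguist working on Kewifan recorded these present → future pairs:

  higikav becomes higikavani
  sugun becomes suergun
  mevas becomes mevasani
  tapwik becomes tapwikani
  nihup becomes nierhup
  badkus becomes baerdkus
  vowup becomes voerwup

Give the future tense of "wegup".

badkus and mevas both end in -s yet inflect differently (baerdkus, mevasani), so the final letter is not what conditions the rule; the last vowel is.
"wegup" has last vowel 'u'. The stems whose last vowel is 'u' (nihup → nierhup, sugun → suergun, vowup → voerwup) insert -er- after the first vowel.
So wegup → weergup.

weergup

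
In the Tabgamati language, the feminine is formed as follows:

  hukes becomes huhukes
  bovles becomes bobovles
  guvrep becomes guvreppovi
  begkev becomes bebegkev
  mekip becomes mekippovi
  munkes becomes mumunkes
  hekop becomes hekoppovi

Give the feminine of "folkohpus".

guvrep and munkes both have last vowel 'e' yet inflect differently (guvreppovi, mumunkes), so the last vowel is not what conditions the rule; the final letter is.
"folkohpus" ends in -s. The stems ending in -s (munkes → mumunkes, bovles → bobovles, hukes → huhukes) repeat the first consonant+vowel as a prefix.
The other pattern: stems ending in -p double the final consonant and add -ovi.
So folkohpus → fofolkohpus.

fofolkohpus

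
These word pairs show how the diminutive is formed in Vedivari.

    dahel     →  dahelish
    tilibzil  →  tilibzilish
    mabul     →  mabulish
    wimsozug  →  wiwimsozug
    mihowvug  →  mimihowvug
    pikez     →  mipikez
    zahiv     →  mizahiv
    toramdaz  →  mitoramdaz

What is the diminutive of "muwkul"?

muwkulish

"muwkul" ends in -l. The stems ending in -l (dahel → dahelish, tilibzil → tilibzilish, mabul → mabulish) add -ish.
The other patterns: stems ending in -g repeat the first consonant+vowel as a prefix; stems ending in -v or -z add the prefix mi-.
So muwkul → muwkulish.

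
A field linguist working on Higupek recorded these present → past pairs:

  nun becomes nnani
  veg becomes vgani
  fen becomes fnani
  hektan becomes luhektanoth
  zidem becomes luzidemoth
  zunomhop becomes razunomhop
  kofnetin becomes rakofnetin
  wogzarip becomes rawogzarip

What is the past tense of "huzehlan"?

nun and hektan both end in -n yet inflect differently (nnani, luhektanoth), so the final letter is not what conditions the rule; the number of vowels is.
"huzehlan" has 3 vowels. The stems with 3 vowels (zunomhop → razunomhop, kofnetin → rakofnetin, wogzarip → rawogzarip) add the prefix ra-.
So huzehlan → rahuzehlan.

rahuzehlan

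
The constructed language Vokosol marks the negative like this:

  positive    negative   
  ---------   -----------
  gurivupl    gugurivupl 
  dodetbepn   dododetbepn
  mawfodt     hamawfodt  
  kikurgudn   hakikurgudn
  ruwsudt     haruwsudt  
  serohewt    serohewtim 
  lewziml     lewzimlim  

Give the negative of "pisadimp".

dodetbepn and kikurgudn both end in -n yet inflect differently (dododetbepn, hakikurgudn), so the final letter is not what conditions the rule; the second-to-last letter is.
"pisadimp" has second-to-last letter 'm'. The one such stem in the data (lewziml → lewzimlim) adds -im, so the same rule applies.
The other patterns: stems whose second-to-last letter is 'p' repeat the first consonant+vowel as a prefix; stems whose second-to-last letter is 'd' add the prefix ha-.
So pisadimp → pisadimpim.

pisadimpim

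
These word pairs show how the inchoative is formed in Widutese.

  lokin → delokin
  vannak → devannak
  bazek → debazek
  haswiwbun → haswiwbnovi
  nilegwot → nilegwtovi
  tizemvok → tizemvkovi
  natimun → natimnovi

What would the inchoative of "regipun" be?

"regipun" has 3 vowels. The stems with 3 vowels (haswiwbun → haswiwbnovi, nilegwot → nilegwtovi, tizemvok → tizemvkovi) delete the last vowel and add -ovi.
So regipun → regipnovi.

regipnovi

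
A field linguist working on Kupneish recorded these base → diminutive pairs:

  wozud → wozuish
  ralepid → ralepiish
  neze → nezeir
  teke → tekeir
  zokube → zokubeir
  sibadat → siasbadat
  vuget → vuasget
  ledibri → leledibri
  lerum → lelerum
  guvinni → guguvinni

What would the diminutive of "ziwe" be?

"ziwe" ends in -e. The stems ending in -e (neze → nezeir, teke → tekeir, zokube → zokubeir) add -ir.
So ziwe → ziweir.

ziweir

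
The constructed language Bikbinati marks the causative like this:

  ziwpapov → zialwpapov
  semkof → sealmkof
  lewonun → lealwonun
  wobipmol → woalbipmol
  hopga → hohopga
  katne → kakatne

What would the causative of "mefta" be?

memefta

semkof and katne both have 2 vowels yet inflect differently (sealmkof, kakatne), so the number of vowels is not what conditions the rule; whether the stem ends in a vowel or a consonant is.
"mefta" ends in a vowel. The stems ending in a vowel (katne → kakatne, hopga → hohopga) repeat the first consonant+vowel as a prefix.
So mefta → memefta.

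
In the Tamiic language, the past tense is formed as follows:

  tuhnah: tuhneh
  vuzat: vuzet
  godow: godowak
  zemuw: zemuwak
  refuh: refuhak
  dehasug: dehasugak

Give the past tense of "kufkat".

kufket

tuhnah and refuh both end in -h yet inflect differently (tuhneh, refuhak), so the final letter is not what conditions the rule; the last vowel is.
"kufkat" has last vowel 'a'. The stems whose last vowel is 'a' (tuhnah → tuhneh, vuzat → vuzet) change the last vowel to 'e'.
So kufkat → kufket.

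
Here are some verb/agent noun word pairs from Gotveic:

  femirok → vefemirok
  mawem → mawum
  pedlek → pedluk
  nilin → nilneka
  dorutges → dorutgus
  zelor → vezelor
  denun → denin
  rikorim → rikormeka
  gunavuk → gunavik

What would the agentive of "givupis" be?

givupseka

mawem and rikorim both end in -m yet inflect differently (mawum, rikormeka), so the final letter is not what conditions the rule; the last vowel is.
"givupis" has last vowel 'i'. The stems whose last vowel is 'i' (nilin → nilneka, rikorim → rikormeka) delete the last vowel and add -eka.
The other patterns: stems whose last vowel is 'e' change the last vowel to 'u'; stems whose last vowel is 'o' add the prefix ve-; stems whose last vowel is 'u' change the last vowel to 'i'.
So givupis → givupseka.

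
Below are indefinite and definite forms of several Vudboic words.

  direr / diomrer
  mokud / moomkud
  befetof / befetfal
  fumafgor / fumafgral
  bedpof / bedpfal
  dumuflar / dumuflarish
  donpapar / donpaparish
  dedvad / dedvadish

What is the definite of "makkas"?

makkasish

direr and fumafgor both end in -r yet inflect differently (diomrer, fumafgral), so the final letter is not what conditions the rule; the last vowel is.
"makkas" has last vowel 'a'. The stems whose last vowel is 'a' (dumuflar → dumuflarish, donpapar → donpaparish, dedvad → dedvadish) add -ish.
The other patterns: stems whose last vowel is 'e' or 'u' insert -om- after the first vowel; stems whose last vowel is 'o' delete the last vowel and add -al.
So makkas → makkasish.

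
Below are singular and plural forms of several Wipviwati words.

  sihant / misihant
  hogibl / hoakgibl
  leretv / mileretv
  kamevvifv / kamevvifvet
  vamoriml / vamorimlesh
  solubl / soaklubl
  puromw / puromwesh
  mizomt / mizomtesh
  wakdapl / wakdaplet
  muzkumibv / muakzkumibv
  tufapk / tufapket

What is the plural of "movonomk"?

movonomkesh

"movonomk" has second-to-last letter 'm'. The stems whose second-to-last letter is 'm' (vamoriml → vamorimlesh, puromw → puromwesh, mizomt → mizomtesh) add -esh.
So movonomk → movonomkesh.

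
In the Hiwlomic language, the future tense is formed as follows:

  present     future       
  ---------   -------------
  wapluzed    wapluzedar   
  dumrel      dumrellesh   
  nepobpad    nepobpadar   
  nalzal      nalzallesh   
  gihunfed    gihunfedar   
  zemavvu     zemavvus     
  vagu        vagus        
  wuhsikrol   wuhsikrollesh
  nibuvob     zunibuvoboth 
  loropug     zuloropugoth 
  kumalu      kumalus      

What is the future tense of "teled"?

nepobpad and nalzal both have last vowel 'a' yet inflect differently (nepobpadar, nalzallesh), so the last vowel is not what conditions the rule; the final letter is.
"teled" ends in -d. The stems ending in -d (nepobpad → nepobpadar, wapluzed → wapluzedar, gihunfed → gihunfedar) add -ar.
The other patterns: stems ending in -l double the final consonant and add -esh; stems ending in -u drop the final letter and add -us; stems ending in -b or -g add zu- … -oth around the stem.
So teled → teledar.

teledar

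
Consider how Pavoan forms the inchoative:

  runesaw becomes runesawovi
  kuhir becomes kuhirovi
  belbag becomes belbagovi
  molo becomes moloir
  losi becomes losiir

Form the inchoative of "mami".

mamiir

kuhir and losi both have last vowel 'i' yet inflect differently (kuhirovi, losiir), so the last vowel is not what conditions the rule; whether the stem ends in a vowel or a consonant is.
"mami" ends in a vowel. The stems ending in a vowel (molo → moloir, losi → losiir) add -ir.
The other pattern: stems ending in a consonant add -ovi.
So mami → mamiir.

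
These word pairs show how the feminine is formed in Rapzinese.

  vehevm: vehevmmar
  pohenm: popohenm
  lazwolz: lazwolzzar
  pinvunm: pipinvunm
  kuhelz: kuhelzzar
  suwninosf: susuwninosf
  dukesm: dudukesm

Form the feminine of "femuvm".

femuvmmar

vehevm and pinvunm both end in -m yet inflect differently (vehevmmar, pipinvunm), so the final letter is not what conditions the rule; the second-to-last letter is.
"femuvm" has second-to-last letter 'v'. The one such stem in the data (vehevm → vehevmmar) doubles the final consonant and adds -ar (as do lazwolz, kuhelz), so the same rule applies.
So femuvm → femuvmmar.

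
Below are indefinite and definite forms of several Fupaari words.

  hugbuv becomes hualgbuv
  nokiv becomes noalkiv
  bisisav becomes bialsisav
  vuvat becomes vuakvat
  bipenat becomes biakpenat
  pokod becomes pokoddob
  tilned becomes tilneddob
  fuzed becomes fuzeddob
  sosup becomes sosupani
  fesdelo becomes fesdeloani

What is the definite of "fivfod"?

fivfoddob

"fivfod" ends in -d. The stems ending in -d (pokod → pokoddob, tilned → tilneddob, fuzed → fuzeddob) double the final consonant and add -ob.
So fivfod → fivfoddob.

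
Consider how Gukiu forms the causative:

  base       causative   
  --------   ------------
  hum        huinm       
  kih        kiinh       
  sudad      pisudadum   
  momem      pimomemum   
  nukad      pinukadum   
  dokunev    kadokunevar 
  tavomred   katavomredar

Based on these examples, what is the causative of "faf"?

fainf

"faf" has 1 vowel. The stems with 1 vowel (hum → huinm, kih → kiinh) insert -in- after the first vowel.
The other patterns: stems with 2 vowels add pi- … -um around the stem; stems with 3 vowels add ka- … -ar around the stem.
So faf → fainf.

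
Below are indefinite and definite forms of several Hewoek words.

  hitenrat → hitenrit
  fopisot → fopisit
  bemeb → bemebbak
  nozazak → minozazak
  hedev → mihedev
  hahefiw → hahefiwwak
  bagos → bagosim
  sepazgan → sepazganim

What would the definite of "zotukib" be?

fopisot and bagos both have last vowel 'o' yet inflect differently (fopisit, bagosim), so the last vowel is not what conditions the rule; the final letter is.
"zotukib" ends in -b. The one such stem in the data (bemeb → bemebbak) doubles the final consonant and adds -ak (as does hahefiw), so the same rule applies.
So zotukib → zotukibbak.

zotukibbak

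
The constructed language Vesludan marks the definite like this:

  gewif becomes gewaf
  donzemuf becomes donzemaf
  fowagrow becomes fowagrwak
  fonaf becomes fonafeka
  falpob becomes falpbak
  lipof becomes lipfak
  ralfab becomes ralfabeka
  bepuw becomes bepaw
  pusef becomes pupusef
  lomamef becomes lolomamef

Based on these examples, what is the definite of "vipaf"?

vipafeka

gewif and lipof both end in -f yet inflect differently (gewaf, lipfak), so the final letter is not what conditions the rule; the last vowel is.
"vipaf" has last vowel 'a'. The stems whose last vowel is 'a' (ralfab → ralfabeka, fonaf → fonafeka) add -eka.
The other patterns: stems whose last vowel is 'i' or 'u' change the last vowel to 'a'; stems whose last vowel is 'o' delete the last vowel and add -ak; stems whose last vowel is 'e' repeat the first consonant+vowel as a prefix.
So vipaf → vipafeka.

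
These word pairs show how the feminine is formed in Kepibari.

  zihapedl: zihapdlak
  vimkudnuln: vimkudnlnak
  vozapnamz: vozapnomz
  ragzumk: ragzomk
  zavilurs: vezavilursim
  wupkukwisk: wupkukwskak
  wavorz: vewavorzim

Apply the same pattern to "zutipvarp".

vozapnamz and wavorz both end in -z yet inflect differently (vozapnomz, vewavorzim), so the final letter is not what conditions the rule; the second-to-last letter is.
"zutipvarp" has second-to-last letter 'r'. The stems whose second-to-last letter is 'r' (wavorz → vewavorzim, zavilurs → vezavilursim) add ve- … -im around the stem.
The other patterns: stems whose second-to-last letter is 'm' change the last vowel to 'o'; stems whose second-to-last letter is 'd', 'l' or 's' delete the last vowel and add -ak.
So zutipvarp → vezutipvarpim.

vezutipvarpim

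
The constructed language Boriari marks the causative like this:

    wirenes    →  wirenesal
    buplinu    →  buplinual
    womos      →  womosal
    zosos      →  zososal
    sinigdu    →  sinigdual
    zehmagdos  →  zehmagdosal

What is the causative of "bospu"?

Every pair shown (wirenes → wirenesal, buplinu → buplinual, womos → womosal, …) follows the same rule: add -al.
So bospu → bospual.

bospual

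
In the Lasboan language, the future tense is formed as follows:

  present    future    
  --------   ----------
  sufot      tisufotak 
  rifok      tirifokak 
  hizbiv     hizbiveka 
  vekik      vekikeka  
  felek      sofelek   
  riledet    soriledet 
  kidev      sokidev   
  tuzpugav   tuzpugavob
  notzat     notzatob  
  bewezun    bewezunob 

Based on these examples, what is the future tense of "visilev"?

sovisilev

rifok and vekik both end in -k yet inflect differently (tirifokak, vekikeka), so the final letter is not what conditions the rule; the last vowel is.
"visilev" has last vowel 'e'. The stems whose last vowel is 'e' (felek → sofelek, riledet → soriledet, kidev → sokidev) add the prefix so-.
So visilev → sovisilev.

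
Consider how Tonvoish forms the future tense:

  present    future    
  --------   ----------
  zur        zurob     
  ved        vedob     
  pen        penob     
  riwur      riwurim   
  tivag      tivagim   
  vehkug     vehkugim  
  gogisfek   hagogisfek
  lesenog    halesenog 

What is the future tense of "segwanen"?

zur and riwur both end in -r yet inflect differently (zurob, riwurim), so the final letter is not what conditions the rule; the number of vowels is.
"segwanen" has 3 vowels. The stems with 3 vowels (gogisfek → hagogisfek, lesenog → halesenog) add the prefix ha-.
The other patterns: stems with 1 vowel add -ob; stems with 2 vowels add -im.
So segwanen → hasegwanen.

hasegwanen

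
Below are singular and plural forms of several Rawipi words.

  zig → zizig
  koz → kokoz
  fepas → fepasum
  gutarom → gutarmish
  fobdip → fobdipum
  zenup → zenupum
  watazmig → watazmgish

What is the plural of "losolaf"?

zig and watazmig both end in -g yet inflect differently (zizig, watazmgish), so the final letter is not what conditions the rule; the number of vowels is.
"losolaf" has 3 vowels. The stems with 3 vowels (watazmig → watazmgish, gutarom → gutarmish) delete the last vowel and add -ish.
So losolaf → losolfish.

losolfish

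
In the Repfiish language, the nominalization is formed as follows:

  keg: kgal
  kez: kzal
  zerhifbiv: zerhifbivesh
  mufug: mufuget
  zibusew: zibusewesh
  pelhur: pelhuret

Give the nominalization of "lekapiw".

lekapiwesh

keg and mufug both end in -g yet inflect differently (kgal, mufuget), so the final letter is not what conditions the rule; the number of vowels is.
"lekapiw" has 3 vowels. The stems with 3 vowels (zibusew → zibusewesh, zerhifbiv → zerhifbivesh) add -esh.
The other patterns: stems with 1 vowel delete the last vowel and add -al; stems with 2 vowels add -et.
So lekapiw → lekapiwesh.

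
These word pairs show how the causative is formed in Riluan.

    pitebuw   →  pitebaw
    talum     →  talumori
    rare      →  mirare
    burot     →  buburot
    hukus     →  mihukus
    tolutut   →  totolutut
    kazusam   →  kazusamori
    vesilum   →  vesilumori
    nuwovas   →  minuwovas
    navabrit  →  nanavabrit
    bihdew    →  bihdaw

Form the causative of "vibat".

tolutut and pitebuw both have last vowel 'u' yet inflect differently (totolutut, pitebaw), so the last vowel is not what conditions the rule; the final letter is.
"vibat" ends in -t. The stems ending in -t (burot → buburot, navabrit → nanavabrit, tolutut → totolutut) repeat the first consonant+vowel as a prefix.
The other patterns: stems ending in -w change the last vowel to 'a'; stems ending in -m add -ori; stems ending in -e or -s add the prefix mi-.
So vibat → vivibat.

vivibat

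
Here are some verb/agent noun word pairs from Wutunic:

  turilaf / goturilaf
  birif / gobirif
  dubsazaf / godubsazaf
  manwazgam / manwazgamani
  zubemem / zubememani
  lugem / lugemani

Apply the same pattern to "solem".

solemani

turilaf and manwazgam both have last vowel 'a' yet inflect differently (goturilaf, manwazgamani), so the last vowel is not what conditions the rule; the final letter is.
"solem" ends in -m. The stems ending in -m (manwazgam → manwazgamani, zubemem → zubememani, lugem → lugemani) add -ani.
So solem → solemani.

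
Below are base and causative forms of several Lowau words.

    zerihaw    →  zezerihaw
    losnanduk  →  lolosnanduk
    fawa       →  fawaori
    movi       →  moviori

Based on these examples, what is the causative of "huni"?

zerihaw and fawa both have last vowel 'a' yet inflect differently (zezerihaw, fawaori), so the last vowel is not what conditions the rule; whether the stem ends in a vowel or a consonant is.
"huni" ends in a vowel. The stems ending in a vowel (fawa → fawaori, movi → moviori) add -ori.
The other pattern: stems ending in a consonant repeat the first consonant+vowel as a prefix.
So huni → huniori.

huniori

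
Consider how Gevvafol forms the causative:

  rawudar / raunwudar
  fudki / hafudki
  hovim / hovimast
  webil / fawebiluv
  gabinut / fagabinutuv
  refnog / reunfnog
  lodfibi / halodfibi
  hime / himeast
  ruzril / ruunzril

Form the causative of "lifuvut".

"lifuvut" begins with l-. The one such stem in the data (lodfibi → halodfibi) adds the prefix ha-, so the same rule applies.
So lifuvut → halifuvut.

halifuvut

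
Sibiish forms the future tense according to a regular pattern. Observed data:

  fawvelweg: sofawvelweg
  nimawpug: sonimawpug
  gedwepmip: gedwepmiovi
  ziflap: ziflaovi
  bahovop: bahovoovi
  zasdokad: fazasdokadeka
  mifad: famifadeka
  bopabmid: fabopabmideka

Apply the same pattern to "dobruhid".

fadobruhideka

ziflap and zasdokad both have last vowel 'a' yet inflect differently (ziflaovi, fazasdokadeka), so the last vowel is not what conditions the rule; the final letter is.
"dobruhid" ends in -d. The stems ending in -d (zasdokad → fazasdokadeka, mifad → famifadeka, bopabmid → fabopabmideka) add fa- … -eka around the stem.
The other patterns: stems ending in -g add the prefix so-; stems ending in -p drop the final letter and add -ovi.
So dobruhid → fadobruhideka.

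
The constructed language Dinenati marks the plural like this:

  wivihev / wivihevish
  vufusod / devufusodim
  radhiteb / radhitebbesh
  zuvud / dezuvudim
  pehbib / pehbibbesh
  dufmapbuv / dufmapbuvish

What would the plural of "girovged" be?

zuvud and dufmapbuv both have last vowel 'u' yet inflect differently (dezuvudim, dufmapbuvish), so the last vowel is not what conditions the rule; the final letter is.
"girovged" ends in -d. The stems ending in -d (zuvud → dezuvudim, vufusod → devufusodim) add de- … -im around the stem.
The other patterns: stems ending in -b double the final consonant and add -esh; stems ending in -v add -ish.
So girovged → degirovgedim.

degirovgedim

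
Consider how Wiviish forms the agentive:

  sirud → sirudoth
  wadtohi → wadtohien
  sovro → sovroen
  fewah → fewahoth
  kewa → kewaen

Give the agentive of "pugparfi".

pugparfien

fewah and kewa both have last vowel 'a' yet inflect differently (fewahoth, kewaen), so the last vowel is not what conditions the rule; whether the stem ends in a vowel or a consonant is.
"pugparfi" ends in a vowel. The stems ending in a vowel (sovro → sovroen, kewa → kewaen, wadtohi → wadtohien) add -en.
The other pattern: stems ending in a consonant add -oth.
So pugparfi → pugparfien.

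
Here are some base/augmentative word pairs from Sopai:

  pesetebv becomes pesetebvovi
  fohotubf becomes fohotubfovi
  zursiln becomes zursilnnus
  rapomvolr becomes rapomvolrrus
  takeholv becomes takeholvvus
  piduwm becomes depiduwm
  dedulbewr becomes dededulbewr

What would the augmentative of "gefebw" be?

pesetebv and takeholv both end in -v yet inflect differently (pesetebvovi, takeholvvus), so the final letter is not what conditions the rule; the second-to-last letter is.
"gefebw" has second-to-last letter 'b'. The stems whose second-to-last letter is 'b' (pesetebv → pesetebvovi, fohotubf → fohotubfovi) add -ovi.
The other patterns: stems whose second-to-last letter is 'l' double the final consonant and add -us; stems whose second-to-last letter is 'w' add the prefix de-.
So gefebw → gefebwovi.

gefebwovi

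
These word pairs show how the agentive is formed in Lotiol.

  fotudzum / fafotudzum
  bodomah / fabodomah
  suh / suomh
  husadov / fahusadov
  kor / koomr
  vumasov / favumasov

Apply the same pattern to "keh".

suh and bodomah both end in -h yet inflect differently (suomh, fabodomah), so the final letter is not what conditions the rule; the number of vowels is.
"keh" has 1 vowel. The stems with 1 vowel (kor → koomr, suh → suomh) insert -om- after the first vowel.
The other pattern: stems with 3 vowels add the prefix fa-.
So keh → keomh.

keomh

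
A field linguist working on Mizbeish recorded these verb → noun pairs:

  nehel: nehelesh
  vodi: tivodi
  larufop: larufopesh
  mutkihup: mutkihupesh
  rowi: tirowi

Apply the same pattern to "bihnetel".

bihnetelesh

vodi and nehel both have 2 vowels yet inflect differently (tivodi, nehelesh), so the number of vowels is not what conditions the rule; whether the stem ends in a vowel or a consonant is.
"bihnetel" ends in a consonant. The stems ending in a consonant (nehel → nehelesh, larufop → larufopesh, mutkihup → mutkihupesh) add -esh.
The other pattern: stems ending in a vowel add the prefix ti-.
So bihnetel → bihnetelesh.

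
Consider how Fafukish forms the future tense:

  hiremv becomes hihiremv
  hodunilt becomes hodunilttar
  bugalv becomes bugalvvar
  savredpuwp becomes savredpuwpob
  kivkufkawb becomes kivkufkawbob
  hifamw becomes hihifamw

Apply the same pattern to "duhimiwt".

"duhimiwt" has second-to-last letter 'w'. The stems whose second-to-last letter is 'w' (savredpuwp → savredpuwpob, kivkufkawb → kivkufkawbob) add -ob.
So duhimiwt → duhimiwtob.

duhimiwtob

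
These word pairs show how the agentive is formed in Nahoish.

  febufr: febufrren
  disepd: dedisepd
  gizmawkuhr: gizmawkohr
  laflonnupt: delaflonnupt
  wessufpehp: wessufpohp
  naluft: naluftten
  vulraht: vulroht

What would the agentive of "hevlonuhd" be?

vulraht and laflonnupt both end in -t yet inflect differently (vulroht, delaflonnupt), so the final letter is not what conditions the rule; the second-to-last letter is.
"hevlonuhd" has second-to-last letter 'h'. The stems whose second-to-last letter is 'h' (gizmawkuhr → gizmawkohr, wessufpehp → wessufpohp, vulraht → vulroht) change the last vowel to 'o'.
So hevlonuhd → hevlonohd.

hevlonohd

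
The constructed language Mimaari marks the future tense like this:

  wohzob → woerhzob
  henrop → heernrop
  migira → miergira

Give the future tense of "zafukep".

zaerfukep

Every pair shown (wohzob → woerhzob, henrop → heernrop, migira → miergira) follows the same rule: insert -er- after the first vowel.
So zafukep → zaerfukep.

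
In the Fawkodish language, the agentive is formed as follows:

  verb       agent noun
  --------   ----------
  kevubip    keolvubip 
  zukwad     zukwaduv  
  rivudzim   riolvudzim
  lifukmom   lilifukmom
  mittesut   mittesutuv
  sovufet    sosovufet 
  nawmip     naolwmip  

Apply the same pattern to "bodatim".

booldatim

mittesut and sovufet both end in -t yet inflect differently (mittesutuv, sosovufet), so the final letter is not what conditions the rule; the last vowel is.
"bodatim" has last vowel 'i'. The stems whose last vowel is 'i' (rivudzim → riolvudzim, kevubip → keolvubip, nawmip → naolwmip) insert -ol- after the first vowel.
The other patterns: stems whose last vowel is 'a' or 'u' add -uv; stems whose last vowel is 'e' or 'o' repeat the first consonant+vowel as a prefix.
So bodatim → booldatim.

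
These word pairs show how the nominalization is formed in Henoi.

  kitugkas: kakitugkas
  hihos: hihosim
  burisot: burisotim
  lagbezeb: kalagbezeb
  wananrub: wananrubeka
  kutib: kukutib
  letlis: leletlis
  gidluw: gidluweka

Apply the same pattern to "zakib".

letlis and hihos both end in -s yet inflect differently (leletlis, hihosim), so the final letter is not what conditions the rule; the last vowel is.
"zakib" has last vowel 'i'. The stems whose last vowel is 'i' (letlis → leletlis, kutib → kukutib) repeat the first consonant+vowel as a prefix.
The other patterns: stems whose last vowel is 'o' add -im; stems whose last vowel is 'u' add -eka; stems whose last vowel is 'a' or 'e' add the prefix ka-.
So zakib → zazakib.

zazakib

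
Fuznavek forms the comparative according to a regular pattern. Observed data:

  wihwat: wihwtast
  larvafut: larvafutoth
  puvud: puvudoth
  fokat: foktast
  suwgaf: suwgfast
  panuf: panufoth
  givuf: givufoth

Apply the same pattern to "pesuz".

pesuzoth

"pesuz" has last vowel 'u'. The stems whose last vowel is 'u' (larvafut → larvafutoth, panuf → panufoth, givuf → givufoth) add -oth.
The other pattern: stems whose last vowel is 'a' delete the last vowel and add -ast.
So pesuz → pesuzoth.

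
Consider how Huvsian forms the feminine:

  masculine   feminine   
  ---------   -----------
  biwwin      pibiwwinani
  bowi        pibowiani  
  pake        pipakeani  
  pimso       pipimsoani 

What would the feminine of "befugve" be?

pibefugveani

Every pair shown (biwwin → pibiwwinani, bowi → pibowiani, pake → pipakeani, …) follows the same rule: add pi- … -ani around the stem.
So befugve → pibefugveani.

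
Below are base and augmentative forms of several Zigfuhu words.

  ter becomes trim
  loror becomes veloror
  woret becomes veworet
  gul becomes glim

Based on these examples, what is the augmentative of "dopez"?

ter and loror both end in -r yet inflect differently (trim, veloror), so the final letter is not what conditions the rule; the number of vowels is.
"dopez" has 2 vowels. The stems with 2 vowels (woret → veworet, loror → veloror) add the prefix ve-.
The other pattern: stems with 1 vowel delete the last vowel and add -im.
So dopez → vedopez.

vedopez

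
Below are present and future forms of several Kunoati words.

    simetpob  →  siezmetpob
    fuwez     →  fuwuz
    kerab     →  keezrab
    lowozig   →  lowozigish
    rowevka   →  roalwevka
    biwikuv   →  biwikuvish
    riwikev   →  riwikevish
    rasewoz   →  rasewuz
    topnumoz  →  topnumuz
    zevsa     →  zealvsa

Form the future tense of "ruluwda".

rowevka and kerab both have last vowel 'a' yet inflect differently (roalwevka, keezrab), so the last vowel is not what conditions the rule; the final letter is.
"ruluwda" ends in -a. The stems ending in -a (rowevka → roalwevka, zevsa → zealvsa) insert -al- after the first vowel.
The other patterns: stems ending in -z change the last vowel to 'u'; stems ending in -b insert -ez- after the first vowel; stems ending in -g or -v add -ish.
So ruluwda → rualluwda.

rualluwda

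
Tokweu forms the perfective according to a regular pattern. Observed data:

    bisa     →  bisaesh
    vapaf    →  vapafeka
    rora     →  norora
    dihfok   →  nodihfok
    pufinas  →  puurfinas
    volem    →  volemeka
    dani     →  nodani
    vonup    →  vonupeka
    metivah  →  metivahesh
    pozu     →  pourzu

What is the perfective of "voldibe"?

voldibeeka

rora and bisa both end in -a yet inflect differently (norora, bisaesh), so the final letter is not what conditions the rule; the first letter is.
"voldibe" begins with v-. The stems beginning with v- (volem → volemeka, vonup → vonupeka, vapaf → vapafeka) add -eka.
So voldibe → voldibeeka.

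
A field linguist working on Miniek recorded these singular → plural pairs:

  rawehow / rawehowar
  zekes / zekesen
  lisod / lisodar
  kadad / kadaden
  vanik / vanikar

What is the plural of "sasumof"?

lisod and kadad both end in -d yet inflect differently (lisodar, kadaden), so the final letter is not what conditions the rule; the last vowel is.
"sasumof" has last vowel 'o'. The stems whose last vowel is 'o' (rawehow → rawehowar, lisod → lisodar) add -ar.
So sasumof → sasumofar.

sasumofar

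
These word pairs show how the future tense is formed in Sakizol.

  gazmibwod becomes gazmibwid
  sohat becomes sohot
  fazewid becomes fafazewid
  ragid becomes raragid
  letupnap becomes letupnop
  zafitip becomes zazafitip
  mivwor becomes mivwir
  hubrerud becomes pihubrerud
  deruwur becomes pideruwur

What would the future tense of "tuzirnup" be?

gazmibwod and hubrerud both end in -d yet inflect differently (gazmibwid, pihubrerud), so the final letter is not what conditions the rule; the last vowel is.
"tuzirnup" has last vowel 'u'. The stems whose last vowel is 'u' (hubrerud → pihubrerud, deruwur → pideruwur) add the prefix pi-.
So tuzirnup → pituzirnup.

pituzirnup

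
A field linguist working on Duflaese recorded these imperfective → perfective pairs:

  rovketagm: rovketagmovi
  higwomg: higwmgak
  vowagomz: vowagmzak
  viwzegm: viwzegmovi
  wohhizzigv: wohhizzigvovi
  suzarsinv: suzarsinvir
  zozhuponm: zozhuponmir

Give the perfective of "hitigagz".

zozhuponm and rovketagm both end in -m yet inflect differently (zozhuponmir, rovketagmovi), so the final letter is not what conditions the rule; the second-to-last letter is.
"hitigagz" has second-to-last letter 'g'. The stems whose second-to-last letter is 'g' (rovketagm → rovketagmovi, wohhizzigv → wohhizzigvovi, viwzegm → viwzegmovi) add -ovi.
The other patterns: stems whose second-to-last letter is 'n' add -ir; stems whose second-to-last letter is 'm' delete the last vowel and add -ak.
So hitigagz → hitigagzovi.

hitigagzovi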